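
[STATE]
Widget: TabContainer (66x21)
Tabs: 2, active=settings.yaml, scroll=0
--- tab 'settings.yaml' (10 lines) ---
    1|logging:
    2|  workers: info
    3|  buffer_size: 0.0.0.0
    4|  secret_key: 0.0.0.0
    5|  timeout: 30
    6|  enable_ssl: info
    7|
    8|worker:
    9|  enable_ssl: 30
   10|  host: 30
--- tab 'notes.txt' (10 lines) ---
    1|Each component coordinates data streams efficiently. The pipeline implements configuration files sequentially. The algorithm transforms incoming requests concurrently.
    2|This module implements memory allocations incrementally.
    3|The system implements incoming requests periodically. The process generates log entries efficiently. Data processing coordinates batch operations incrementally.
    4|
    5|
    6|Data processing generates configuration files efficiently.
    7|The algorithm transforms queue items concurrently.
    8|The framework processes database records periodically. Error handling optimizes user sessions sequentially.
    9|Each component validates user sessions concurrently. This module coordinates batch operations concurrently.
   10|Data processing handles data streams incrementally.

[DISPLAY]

[settings.yaml]│ notes.txt                                        
──────────────────────────────────────────────────────────────────
logging:                                                          
  workers: info                                                   
  buffer_size: 0.0.0.0                                            
  secret_key: 0.0.0.0                                             
  timeout: 30                                                     
  enable_ssl: info                                                
                                                                  
worker:                                                           
  enable_ssl: 30                                                  
  host: 30                                                        
                                                                  
                                                                  
                                                                  
                                                                  
                                                                  
                                                                  
                                                                  
                                                                  
                                                                  


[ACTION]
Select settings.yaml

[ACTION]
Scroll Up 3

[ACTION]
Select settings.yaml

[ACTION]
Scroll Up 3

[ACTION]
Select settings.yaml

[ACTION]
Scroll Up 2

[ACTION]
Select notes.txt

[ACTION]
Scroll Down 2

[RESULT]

 settings.yaml │[notes.txt]                                       
──────────────────────────────────────────────────────────────────
The system implements incoming requests periodically. The process 
                                                                  
                                                                  
Data processing generates configuration files efficiently.        
The algorithm transforms queue items concurrently.                
The framework processes database records periodically. Error handl
Each component validates user sessions concurrently. This module c
Data processing handles data streams incrementally.               
                                                                  
                                                                  
                                                                  
                                                                  
                                                                  
                                                                  
                                                                  
                                                                  
                                                                  
                                                                  
                                                                  


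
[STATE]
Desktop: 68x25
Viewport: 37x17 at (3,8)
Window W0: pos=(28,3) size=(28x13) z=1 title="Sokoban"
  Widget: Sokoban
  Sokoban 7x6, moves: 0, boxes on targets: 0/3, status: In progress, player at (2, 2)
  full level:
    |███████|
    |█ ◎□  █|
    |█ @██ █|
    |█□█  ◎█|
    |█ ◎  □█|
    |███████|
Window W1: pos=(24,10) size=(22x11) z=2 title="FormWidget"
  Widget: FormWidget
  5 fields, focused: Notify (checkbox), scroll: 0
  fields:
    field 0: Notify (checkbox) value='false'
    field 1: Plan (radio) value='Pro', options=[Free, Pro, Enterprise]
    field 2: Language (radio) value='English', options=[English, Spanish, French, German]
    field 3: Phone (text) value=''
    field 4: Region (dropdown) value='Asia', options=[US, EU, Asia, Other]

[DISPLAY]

                         ┃█ @██ █    
                         ┃█□█  ◎█    
                     ┏━━━━━━━━━━━━━━━
                     ┃ FormWidget    
                     ┠───────────────
                     ┃> Notify:     [
                     ┃  Plan:       (
                     ┃  Language:   (
                     ┃  Phone:      [
                     ┃  Region:     [
                     ┃               
                     ┃               
                     ┗━━━━━━━━━━━━━━━
                                     
                                     
                                     
                                     


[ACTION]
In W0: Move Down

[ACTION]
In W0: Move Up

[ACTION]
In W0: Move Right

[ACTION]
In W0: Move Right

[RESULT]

                         ┃█  ██ █    
                         ┃█□█  ◎█    
                     ┏━━━━━━━━━━━━━━━
                     ┃ FormWidget    
                     ┠───────────────
                     ┃> Notify:     [
                     ┃  Plan:       (
                     ┃  Language:   (
                     ┃  Phone:      [
                     ┃  Region:     [
                     ┃               
                     ┃               
                     ┗━━━━━━━━━━━━━━━
                                     
                                     
                                     
                                     


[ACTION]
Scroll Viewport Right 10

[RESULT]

               ┃█  ██ █              
               ┃█□█  ◎█              
           ┏━━━━━━━━━━━━━━━━━━━━┓    
           ┃ FormWidget         ┃    
           ┠────────────────────┨    
           ┃> Notify:     [ ]   ┃    
           ┃  Plan:       ( ) Fr┃    
           ┃  Language:   (●) En┃━━━━
           ┃  Phone:      [    ]┃    
           ┃  Region:     [Asi▼]┃    
           ┃                    ┃    
           ┃                    ┃    
           ┗━━━━━━━━━━━━━━━━━━━━┛    
                                     
                                     
                                     
                                     


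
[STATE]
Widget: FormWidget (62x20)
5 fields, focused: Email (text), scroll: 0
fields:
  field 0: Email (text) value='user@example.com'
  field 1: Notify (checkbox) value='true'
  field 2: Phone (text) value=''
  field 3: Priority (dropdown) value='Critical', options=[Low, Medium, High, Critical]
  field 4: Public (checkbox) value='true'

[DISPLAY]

> Email:      [user@example.com                              ]
  Notify:     [x]                                             
  Phone:      [                                              ]
  Priority:   [Critical                                     ▼]
  Public:     [x]                                             
                                                              
                                                              
                                                              
                                                              
                                                              
                                                              
                                                              
                                                              
                                                              
                                                              
                                                              
                                                              
                                                              
                                                              
                                                              


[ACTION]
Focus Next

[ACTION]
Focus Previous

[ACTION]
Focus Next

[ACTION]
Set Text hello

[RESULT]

  Email:      [user@example.com                              ]
> Notify:     [x]                                             
  Phone:      [                                              ]
  Priority:   [Critical                                     ▼]
  Public:     [x]                                             
                                                              
                                                              
                                                              
                                                              
                                                              
                                                              
                                                              
                                                              
                                                              
                                                              
                                                              
                                                              
                                                              
                                                              
                                                              


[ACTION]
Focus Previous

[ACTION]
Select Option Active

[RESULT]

> Email:      [user@example.com                              ]
  Notify:     [x]                                             
  Phone:      [                                              ]
  Priority:   [Critical                                     ▼]
  Public:     [x]                                             
                                                              
                                                              
                                                              
                                                              
                                                              
                                                              
                                                              
                                                              
                                                              
                                                              
                                                              
                                                              
                                                              
                                                              
                                                              


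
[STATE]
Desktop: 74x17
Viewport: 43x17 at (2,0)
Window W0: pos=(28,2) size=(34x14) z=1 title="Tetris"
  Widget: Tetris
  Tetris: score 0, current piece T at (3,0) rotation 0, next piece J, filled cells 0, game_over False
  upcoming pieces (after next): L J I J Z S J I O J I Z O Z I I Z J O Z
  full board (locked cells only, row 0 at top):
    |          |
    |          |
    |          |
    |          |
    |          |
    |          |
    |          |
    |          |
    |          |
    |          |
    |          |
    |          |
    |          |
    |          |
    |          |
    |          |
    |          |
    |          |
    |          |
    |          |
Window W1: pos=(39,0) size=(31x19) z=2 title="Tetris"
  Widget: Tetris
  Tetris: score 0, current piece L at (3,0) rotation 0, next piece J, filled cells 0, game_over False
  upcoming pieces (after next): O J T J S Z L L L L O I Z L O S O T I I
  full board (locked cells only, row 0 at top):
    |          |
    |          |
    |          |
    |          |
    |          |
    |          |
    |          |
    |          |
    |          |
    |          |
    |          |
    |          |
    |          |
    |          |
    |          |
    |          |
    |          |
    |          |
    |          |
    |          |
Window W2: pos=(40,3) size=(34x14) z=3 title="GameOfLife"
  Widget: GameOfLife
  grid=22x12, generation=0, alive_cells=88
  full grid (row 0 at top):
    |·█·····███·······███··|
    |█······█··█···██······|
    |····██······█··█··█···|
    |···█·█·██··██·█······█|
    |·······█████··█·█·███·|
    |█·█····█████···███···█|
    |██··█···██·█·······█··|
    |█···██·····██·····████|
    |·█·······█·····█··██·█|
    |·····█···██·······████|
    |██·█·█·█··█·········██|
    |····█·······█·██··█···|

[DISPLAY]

                                     ┏━━━━━
                                     ┃ Tetr
                          ┏━━━━━━━━━━┠─────
                          ┃ Tetris   ┃┏━━━━
                          ┠──────────┃┃ Gam
                          ┃          ┃┠────
                          ┃          ┃┃Gen:
                          ┃          ┃┃█···
                          ┃          ┃┃····
                          ┃          ┃┃···█
                          ┃          ┃┃····
                          ┃          ┃┃█·█·
                          ┃          ┃┃██··
                          ┃          ┃┃█···
                          ┃          ┃┃·█··
                          ┗━━━━━━━━━━┃┃····
                                     ┃┗━━━━


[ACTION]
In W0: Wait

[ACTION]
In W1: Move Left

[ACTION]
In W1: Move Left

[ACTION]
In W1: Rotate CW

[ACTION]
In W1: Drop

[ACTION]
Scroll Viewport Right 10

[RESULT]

                           ┏━━━━━━━━━━━━━━━
                           ┃ Tetris        
                ┏━━━━━━━━━━┠───────────────
                ┃ Tetris   ┃┏━━━━━━━━━━━━━━
                ┠──────────┃┃ GameOfLife   
                ┃          ┃┠──────────────
                ┃          ┃┃Gen: 0        
                ┃          ┃┃█······█··█···
                ┃          ┃┃····██······█·
                ┃          ┃┃···█·█·██··██·
                ┃          ┃┃·······█████··
                ┃          ┃┃█·█····█████··
                ┃          ┃┃██··█···██·█··
                ┃          ┃┃█···██·····██·
                ┃          ┃┃·█·······█····
                ┗━━━━━━━━━━┃┃·····█···██···
                           ┃┗━━━━━━━━━━━━━━


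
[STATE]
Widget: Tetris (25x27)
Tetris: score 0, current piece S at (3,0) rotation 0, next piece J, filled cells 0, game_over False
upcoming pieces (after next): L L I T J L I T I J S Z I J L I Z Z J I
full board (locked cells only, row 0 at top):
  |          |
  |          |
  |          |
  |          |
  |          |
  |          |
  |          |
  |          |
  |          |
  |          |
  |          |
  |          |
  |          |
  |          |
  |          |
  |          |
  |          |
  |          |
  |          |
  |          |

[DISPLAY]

    ░░    │Next:         
   ░░     │█             
          │███           
          │              
          │              
          │              
          │Score:        
          │0             
          │              
          │              
          │              
          │              
          │              
          │              
          │              
          │              
          │              
          │              
          │              
          │              
          │              
          │              
          │              
          │              
          │              
          │              
          │              


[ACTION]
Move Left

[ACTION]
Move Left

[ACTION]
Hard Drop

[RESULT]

   █      │Next:         
   ███    │  ▒           
          │▒▒▒           
          │              
          │              
          │              
          │Score:        
          │0             
          │              
          │              
          │              
          │              
          │              
          │              
          │              
          │              
          │              
          │              
  ░░      │              
 ░░       │              
          │              
          │              
          │              
          │              
          │              
          │              
          │              


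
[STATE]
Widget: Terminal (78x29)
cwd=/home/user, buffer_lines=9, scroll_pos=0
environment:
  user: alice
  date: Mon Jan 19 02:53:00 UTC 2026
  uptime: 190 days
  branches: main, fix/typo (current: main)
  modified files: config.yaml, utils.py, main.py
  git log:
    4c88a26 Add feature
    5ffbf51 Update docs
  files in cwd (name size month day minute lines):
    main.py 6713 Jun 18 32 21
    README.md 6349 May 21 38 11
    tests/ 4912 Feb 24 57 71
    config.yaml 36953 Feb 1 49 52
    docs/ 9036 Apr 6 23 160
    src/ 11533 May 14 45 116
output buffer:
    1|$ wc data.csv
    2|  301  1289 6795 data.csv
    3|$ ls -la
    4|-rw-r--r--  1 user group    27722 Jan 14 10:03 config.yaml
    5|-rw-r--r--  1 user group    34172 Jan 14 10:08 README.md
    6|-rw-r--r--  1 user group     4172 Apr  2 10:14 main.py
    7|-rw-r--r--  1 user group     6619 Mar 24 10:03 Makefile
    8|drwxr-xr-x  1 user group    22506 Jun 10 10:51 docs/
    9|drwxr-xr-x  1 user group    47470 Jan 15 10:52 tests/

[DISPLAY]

$ wc data.csv                                                                 
  301  1289 6795 data.csv                                                     
$ ls -la                                                                      
-rw-r--r--  1 user group    27722 Jan 14 10:03 config.yaml                    
-rw-r--r--  1 user group    34172 Jan 14 10:08 README.md                      
-rw-r--r--  1 user group     4172 Apr  2 10:14 main.py                        
-rw-r--r--  1 user group     6619 Mar 24 10:03 Makefile                       
drwxr-xr-x  1 user group    22506 Jun 10 10:51 docs/                          
drwxr-xr-x  1 user group    47470 Jan 15 10:52 tests/                         
$ █                                                                           
                                                                              
                                                                              
                                                                              
                                                                              
                                                                              
                                                                              
                                                                              
                                                                              
                                                                              
                                                                              
                                                                              
                                                                              
                                                                              
                                                                              
                                                                              
                                                                              
                                                                              
                                                                              
                                                                              


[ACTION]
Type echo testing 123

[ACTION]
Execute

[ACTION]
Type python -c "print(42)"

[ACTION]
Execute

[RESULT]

$ wc data.csv                                                                 
  301  1289 6795 data.csv                                                     
$ ls -la                                                                      
-rw-r--r--  1 user group    27722 Jan 14 10:03 config.yaml                    
-rw-r--r--  1 user group    34172 Jan 14 10:08 README.md                      
-rw-r--r--  1 user group     4172 Apr  2 10:14 main.py                        
-rw-r--r--  1 user group     6619 Mar 24 10:03 Makefile                       
drwxr-xr-x  1 user group    22506 Jun 10 10:51 docs/                          
drwxr-xr-x  1 user group    47470 Jan 15 10:52 tests/                         
$ echo testing 123                                                            
testing 123                                                                   
$ python -c "print(42)"                                                       
42                                                                            
$ █                                                                           
                                                                              
                                                                              
                                                                              
                                                                              
                                                                              
                                                                              
                                                                              
                                                                              
                                                                              
                                                                              
                                                                              
                                                                              
                                                                              
                                                                              
                                                                              


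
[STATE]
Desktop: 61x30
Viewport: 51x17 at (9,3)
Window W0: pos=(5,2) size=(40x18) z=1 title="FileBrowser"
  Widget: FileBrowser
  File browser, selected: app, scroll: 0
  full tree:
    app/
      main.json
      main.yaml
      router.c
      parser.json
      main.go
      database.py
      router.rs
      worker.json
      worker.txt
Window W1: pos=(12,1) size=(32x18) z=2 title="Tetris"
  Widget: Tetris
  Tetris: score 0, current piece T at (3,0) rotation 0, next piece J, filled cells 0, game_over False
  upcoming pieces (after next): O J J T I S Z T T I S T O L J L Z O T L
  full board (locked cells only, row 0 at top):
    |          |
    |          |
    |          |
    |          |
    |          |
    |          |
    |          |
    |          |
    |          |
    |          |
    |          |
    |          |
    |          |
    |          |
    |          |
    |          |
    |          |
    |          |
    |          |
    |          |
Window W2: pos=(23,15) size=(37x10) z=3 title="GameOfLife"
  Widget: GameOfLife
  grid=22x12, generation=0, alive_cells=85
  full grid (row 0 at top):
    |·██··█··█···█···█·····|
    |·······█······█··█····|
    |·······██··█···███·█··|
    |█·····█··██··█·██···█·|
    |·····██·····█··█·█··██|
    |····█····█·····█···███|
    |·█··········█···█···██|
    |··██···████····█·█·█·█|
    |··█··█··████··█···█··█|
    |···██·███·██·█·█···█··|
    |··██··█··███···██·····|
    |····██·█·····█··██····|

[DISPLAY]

leB┠──────────────────────────────┨┃               
───┃          │Next:              ┃┨               
-] ┃          │█                  ┃┃               
 ma┃          │███                ┃┃               
 ma┃          │                   ┃┃               
 ro┃          │                   ┃┃               
 pa┃          │                   ┃┃               
 ma┃          │Score:             ┃┃               
 da┃          │0                  ┃┃               
 ro┃          │                   ┃┃               
 wo┃          │                   ┃┃               
 wo┃          │                   ┃┃               
   ┃          ┏━━━━━━━━━━━━━━━━━━━━━━━━━━━━━━━━━━━┓
   ┃          ┃ GameOfLife                        ┃
   ┃          ┠───────────────────────────────────┨
   ┗━━━━━━━━━━┃Gen: 0                             ┃
━━━━━━━━━━━━━━┃█·····█··██··█·██···█·             ┃


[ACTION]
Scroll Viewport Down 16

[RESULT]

 wo┃          │                   ┃┃               
 wo┃          │                   ┃┃               
   ┃          ┏━━━━━━━━━━━━━━━━━━━━━━━━━━━━━━━━━━━┓
   ┃          ┃ GameOfLife                        ┃
   ┃          ┠───────────────────────────────────┨
   ┗━━━━━━━━━━┃Gen: 0                             ┃
━━━━━━━━━━━━━━┃█·····█··██··█·██···█·             ┃
              ┃·····██·····█··█·█··██             ┃
              ┃····█····█·····█···███             ┃
              ┃·█··········█···█···██             ┃
              ┃··██···████····█·█·█·█             ┃
              ┗━━━━━━━━━━━━━━━━━━━━━━━━━━━━━━━━━━━┛
                                                   
                                                   
                                                   
                                                   
                                                   


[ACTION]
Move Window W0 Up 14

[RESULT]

   ┃          │                   ┃┃               
   ┃          │                   ┃┃               
   ┃          ┏━━━━━━━━━━━━━━━━━━━━━━━━━━━━━━━━━━━┓
   ┃          ┃ GameOfLife                        ┃
━━━┃          ┠───────────────────────────────────┨
   ┗━━━━━━━━━━┃Gen: 0                             ┃
              ┃█·····█··██··█·██···█·             ┃
              ┃·····██·····█··█·█··██             ┃
              ┃····█····█·····█···███             ┃
              ┃·█··········█···█···██             ┃
              ┃··██···████····█·█·█·█             ┃
              ┗━━━━━━━━━━━━━━━━━━━━━━━━━━━━━━━━━━━┛
                                                   
                                                   
                                                   
                                                   
                                                   


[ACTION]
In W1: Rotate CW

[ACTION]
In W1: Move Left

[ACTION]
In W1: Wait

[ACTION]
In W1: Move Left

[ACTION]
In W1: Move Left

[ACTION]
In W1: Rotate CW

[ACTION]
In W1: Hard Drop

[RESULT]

   ┃          │                   ┃┃               
   ┃          │                   ┃┃               
   ┃          ┏━━━━━━━━━━━━━━━━━━━━━━━━━━━━━━━━━━━┓
   ┃▒▒▒       ┃ GameOfLife                        ┃
━━━┃ ▒        ┠───────────────────────────────────┨
   ┗━━━━━━━━━━┃Gen: 0                             ┃
              ┃█·····█··██··█·██···█·             ┃
              ┃·····██·····█··█·█··██             ┃
              ┃····█····█·····█···███             ┃
              ┃·█··········█···█···██             ┃
              ┃··██···████····█·█·█·█             ┃
              ┗━━━━━━━━━━━━━━━━━━━━━━━━━━━━━━━━━━━┛
                                                   
                                                   
                                                   
                                                   
                                                   


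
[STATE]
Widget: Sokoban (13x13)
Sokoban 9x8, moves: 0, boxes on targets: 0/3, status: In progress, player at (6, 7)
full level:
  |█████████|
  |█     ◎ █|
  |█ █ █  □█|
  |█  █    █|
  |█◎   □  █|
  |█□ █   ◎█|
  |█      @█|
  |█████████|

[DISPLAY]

█████████    
█     ◎ █    
█ █ █  □█    
█  █    █    
█◎   □  █    
█□ █   ◎█    
█      @█    
█████████    
Moves: 0  0/3
             
             
             
             


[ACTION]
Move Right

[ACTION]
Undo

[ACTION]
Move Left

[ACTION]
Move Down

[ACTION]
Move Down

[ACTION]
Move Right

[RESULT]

█████████    
█     ◎ █    
█ █ █  □█    
█  █    █    
█◎   □  █    
█□ █   ◎█    
█      @█    
█████████    
Moves: 2  0/3
             
             
             
             


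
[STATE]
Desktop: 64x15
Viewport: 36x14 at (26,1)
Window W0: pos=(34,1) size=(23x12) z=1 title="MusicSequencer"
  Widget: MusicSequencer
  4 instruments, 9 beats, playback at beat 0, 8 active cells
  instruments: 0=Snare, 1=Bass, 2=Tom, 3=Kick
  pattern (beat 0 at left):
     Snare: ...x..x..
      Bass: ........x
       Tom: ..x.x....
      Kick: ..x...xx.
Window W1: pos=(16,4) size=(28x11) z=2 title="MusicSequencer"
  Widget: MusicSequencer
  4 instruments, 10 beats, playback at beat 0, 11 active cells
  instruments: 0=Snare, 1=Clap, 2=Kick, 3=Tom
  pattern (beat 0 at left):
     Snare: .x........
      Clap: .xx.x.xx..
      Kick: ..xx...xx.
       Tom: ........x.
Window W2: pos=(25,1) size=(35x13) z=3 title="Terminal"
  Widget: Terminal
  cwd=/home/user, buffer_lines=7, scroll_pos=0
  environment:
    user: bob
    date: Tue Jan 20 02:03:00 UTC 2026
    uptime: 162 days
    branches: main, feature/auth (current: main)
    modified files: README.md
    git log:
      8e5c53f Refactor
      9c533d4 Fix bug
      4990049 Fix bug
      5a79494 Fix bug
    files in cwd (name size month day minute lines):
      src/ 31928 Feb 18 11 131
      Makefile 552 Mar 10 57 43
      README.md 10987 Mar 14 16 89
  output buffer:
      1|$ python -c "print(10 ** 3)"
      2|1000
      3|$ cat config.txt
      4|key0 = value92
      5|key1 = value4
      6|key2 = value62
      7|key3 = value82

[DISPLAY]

━━━━━━━━━━━━━━━━━━━━━━━━━━━━━━━━━┓  
 Terminal                        ┃  
─────────────────────────────────┨  
$ python -c "print(10 ** 3)"     ┃  
1000                             ┃  
$ cat config.txt                 ┃  
key0 = value92                   ┃  
key1 = value4                    ┃  
key2 = value62                   ┃  
key3 = value82                   ┃  
$ █                              ┃  
                                 ┃  
━━━━━━━━━━━━━━━━━━━━━━━━━━━━━━━━━┛  
━━━━━━━━━━━━━━━━━┛                  


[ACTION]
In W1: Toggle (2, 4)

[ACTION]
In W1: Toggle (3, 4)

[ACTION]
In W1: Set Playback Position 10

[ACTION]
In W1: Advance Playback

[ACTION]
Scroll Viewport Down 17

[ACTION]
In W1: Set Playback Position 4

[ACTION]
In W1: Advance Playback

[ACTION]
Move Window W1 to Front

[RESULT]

━━━━━━━━━━━━━━━━━━━━━━━━━━━━━━━━━┓  
 Terminal                        ┃  
─────────────────────────────────┨  
━━━━━━━━━━━━━━━━━┓(10 ** 3)"     ┃  
uencer           ┃               ┃  
─────────────────┨               ┃  
34▼6789          ┃               ┃  
·······          ┃               ┃  
·█·██··          ┃               ┃  
██··██·          ┃               ┃  
·█···█·          ┃               ┃  
                 ┃               ┃  
                 ┃━━━━━━━━━━━━━━━┛  
━━━━━━━━━━━━━━━━━┛                  


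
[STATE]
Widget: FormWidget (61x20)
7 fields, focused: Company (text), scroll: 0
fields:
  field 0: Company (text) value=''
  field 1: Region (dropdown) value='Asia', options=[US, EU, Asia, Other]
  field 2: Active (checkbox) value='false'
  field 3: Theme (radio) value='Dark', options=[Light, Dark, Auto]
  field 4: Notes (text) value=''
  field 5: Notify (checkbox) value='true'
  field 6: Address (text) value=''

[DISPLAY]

> Company:    [                                             ]
  Region:     [Asia                                        ▼]
  Active:     [ ]                                            
  Theme:      ( ) Light  (●) Dark  ( ) Auto                  
  Notes:      [                                             ]
  Notify:     [x]                                            
  Address:    [                                             ]
                                                             
                                                             
                                                             
                                                             
                                                             
                                                             
                                                             
                                                             
                                                             
                                                             
                                                             
                                                             
                                                             


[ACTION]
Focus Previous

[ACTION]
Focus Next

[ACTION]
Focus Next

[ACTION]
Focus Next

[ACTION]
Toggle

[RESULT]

  Company:    [                                             ]
  Region:     [Asia                                        ▼]
> Active:     [x]                                            
  Theme:      ( ) Light  (●) Dark  ( ) Auto                  
  Notes:      [                                             ]
  Notify:     [x]                                            
  Address:    [                                             ]
                                                             
                                                             
                                                             
                                                             
                                                             
                                                             
                                                             
                                                             
                                                             
                                                             
                                                             
                                                             
                                                             


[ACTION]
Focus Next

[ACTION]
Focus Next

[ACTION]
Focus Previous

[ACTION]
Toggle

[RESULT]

  Company:    [                                             ]
  Region:     [Asia                                        ▼]
  Active:     [x]                                            
> Theme:      ( ) Light  (●) Dark  ( ) Auto                  
  Notes:      [                                             ]
  Notify:     [x]                                            
  Address:    [                                             ]
                                                             
                                                             
                                                             
                                                             
                                                             
                                                             
                                                             
                                                             
                                                             
                                                             
                                                             
                                                             
                                                             
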